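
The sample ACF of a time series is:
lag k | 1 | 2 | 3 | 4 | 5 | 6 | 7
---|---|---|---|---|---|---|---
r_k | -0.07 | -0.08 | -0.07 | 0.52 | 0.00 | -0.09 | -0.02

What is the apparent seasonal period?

4

The largest autocorrelation is r_4 = 0.52; the remaining lags stay at or below 0.00.
The dominant spike at lag 4 indicates a seasonal period of 4.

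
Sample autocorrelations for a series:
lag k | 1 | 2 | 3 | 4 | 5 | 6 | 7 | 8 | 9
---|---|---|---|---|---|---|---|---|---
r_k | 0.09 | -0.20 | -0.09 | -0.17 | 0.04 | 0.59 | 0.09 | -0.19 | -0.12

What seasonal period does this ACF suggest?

6

The largest autocorrelation is r_6 = 0.59; the remaining lags stay at or below 0.09.
The dominant spike at lag 6 indicates a seasonal period of 6.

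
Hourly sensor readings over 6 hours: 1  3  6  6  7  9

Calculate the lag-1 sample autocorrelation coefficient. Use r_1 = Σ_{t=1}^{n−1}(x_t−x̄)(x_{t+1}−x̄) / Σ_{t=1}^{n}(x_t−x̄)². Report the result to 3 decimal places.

0.392

Mean x̄ = (1 + 3 + 6 + 6 + 7 + 9)/6 = 5.3333
Deviations from mean: -4.3333, -2.3333, 0.6667, 0.6667, 1.6667, 3.6667
Numerator Σ_{t=1}^{5}(x_t−x̄)(x_{t+1}−x̄) = 16.2222
Denominator Σ(x_t−x̄)² = 41.3333
r_1 = 16.2222 / 41.3333 = 0.392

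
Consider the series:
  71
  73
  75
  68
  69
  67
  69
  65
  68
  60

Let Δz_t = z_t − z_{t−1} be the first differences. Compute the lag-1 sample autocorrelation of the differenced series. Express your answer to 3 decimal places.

First differences Δz: 2, 2, -7, 1, -2, 2, -4, 3, -8
Mean of differences = -1.2222
Numerator Σ(Δz_t−Δz̄)(Δz_{t+1}−Δz̄) = -74.6049
Denominator Σ(Δz_t−Δz̄)² = 141.5556
r_1(Δz) = -74.6049 / 141.5556 = -0.527

-0.527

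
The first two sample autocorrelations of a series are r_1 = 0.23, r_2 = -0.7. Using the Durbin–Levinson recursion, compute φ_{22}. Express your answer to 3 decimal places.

-0.795

φ_{22} = (r_2 − r_1²) / (1 − r_1²)
r_1² = (0.23)² = 0.0529
Numerator = -0.7 − 0.0529 = -0.7529; denominator = 1 − 0.0529 = 0.9471
φ_{22} = -0.7529 / 0.9471 = -0.795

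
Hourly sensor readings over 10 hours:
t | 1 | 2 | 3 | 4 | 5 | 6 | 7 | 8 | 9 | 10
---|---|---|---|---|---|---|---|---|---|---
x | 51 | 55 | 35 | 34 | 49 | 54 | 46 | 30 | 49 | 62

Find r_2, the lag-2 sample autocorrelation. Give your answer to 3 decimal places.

-0.688

Mean x̄ = (51 + 55 + 35 + 34 + 49 + 54 + 46 + 30 + 49 + 62)/10 = 46.5000
Numerator Σ_{t=1}^{8}(x_t−x̄)(x_{t+2}−x̄) = -662.5000
Denominator Σ(x_t−x̄)² = 962.5000
r_2 = -662.5000 / 962.5000 = -0.688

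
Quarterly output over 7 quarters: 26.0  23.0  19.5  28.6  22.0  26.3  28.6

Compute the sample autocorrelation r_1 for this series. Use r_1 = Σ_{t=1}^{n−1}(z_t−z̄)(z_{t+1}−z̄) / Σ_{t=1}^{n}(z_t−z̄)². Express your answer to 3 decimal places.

-0.302

Mean z̄ = (26.0 + 23.0 + 19.5 + 28.6 + 22.0 + 26.3 + 28.6)/7 = 24.8571
Deviations from mean: 1.1429, -1.8571, -5.3571, 3.7429, -2.8571, 1.4429, 3.7429
Numerator Σ_{t=1}^{6}(z_t−z̄)(z_{t+1}−z̄) = -21.6404
Denominator Σ(z_t−z̄)² = 71.7171
r_1 = -21.6404 / 71.7171 = -0.302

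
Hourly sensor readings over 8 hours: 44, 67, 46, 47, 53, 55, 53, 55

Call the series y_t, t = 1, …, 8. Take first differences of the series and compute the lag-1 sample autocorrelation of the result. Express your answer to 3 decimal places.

-0.474

First differences Δy: 23, -21, 1, 6, 2, -2, 2
Mean of differences = 1.5714
Numerator Σ(Δy_t−Δȳ)(Δy_{t+1}−Δȳ) = -474.4694
Denominator Σ(Δy_t−Δȳ)² = 1001.7143
r_1(Δy) = -474.4694 / 1001.7143 = -0.474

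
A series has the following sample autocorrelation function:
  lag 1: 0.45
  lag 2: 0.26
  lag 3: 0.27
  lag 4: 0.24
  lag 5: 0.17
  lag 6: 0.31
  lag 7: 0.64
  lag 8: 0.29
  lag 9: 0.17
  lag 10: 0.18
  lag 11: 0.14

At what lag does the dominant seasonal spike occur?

The largest autocorrelation is r_7 = 0.64; the remaining lags stay at or below 0.45. The elevated value at lag 1 (0.45), dropping to 0.26 at lag 2, reflects decaying short-term dependence rather than seasonality.
The dominant spike at lag 7 indicates a seasonal period of 7.

7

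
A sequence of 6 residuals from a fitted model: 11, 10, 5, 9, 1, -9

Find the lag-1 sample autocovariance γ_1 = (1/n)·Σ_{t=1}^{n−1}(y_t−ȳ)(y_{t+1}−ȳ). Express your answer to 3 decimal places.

12.042

Mean ȳ = (11 + 10 + 5 + 9 + 1 − 9)/6 = 4.5000
Deviations: 6.5000, 5.5000, 0.5000, 4.5000, -3.5000, -13.5000
Σ_{t=1}^{5}(y_t−ȳ)(y_{t+1}−ȳ) = 72.2500
γ_1 = 72.2500 / 6 = 12.042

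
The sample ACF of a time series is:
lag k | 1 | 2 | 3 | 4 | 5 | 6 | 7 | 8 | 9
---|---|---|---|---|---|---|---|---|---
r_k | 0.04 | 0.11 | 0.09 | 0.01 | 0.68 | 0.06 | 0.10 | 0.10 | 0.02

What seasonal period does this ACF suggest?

5

The largest autocorrelation is r_5 = 0.68; the remaining lags stay at or below 0.11.
The dominant spike at lag 5 indicates a seasonal period of 5.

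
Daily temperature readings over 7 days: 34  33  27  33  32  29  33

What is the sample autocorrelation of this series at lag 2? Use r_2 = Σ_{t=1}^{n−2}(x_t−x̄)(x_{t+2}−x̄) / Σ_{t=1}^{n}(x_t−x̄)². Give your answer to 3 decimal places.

Mean x̄ = (34 + 33 + 27 + 33 + 32 + 29 + 33)/7 = 31.5714
Numerator Σ_{t=1}^{5}(x_t−x̄)(x_{t+2}−x̄) = -14.0816
Denominator Σ(x_t−x̄)² = 39.7143
r_2 = -14.0816 / 39.7143 = -0.355

-0.355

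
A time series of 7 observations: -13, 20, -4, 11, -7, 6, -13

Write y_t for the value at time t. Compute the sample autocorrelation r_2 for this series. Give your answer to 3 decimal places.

Mean ȳ = (-13 + 20 − 4 + 11 − 7 + 6 − 13)/7 = 0.0000
Numerator Σ_{t=1}^{5}(y_t−ȳ)(y_{t+2}−ȳ) = 457.0000
Denominator Σ(y_t−ȳ)² = 960.0000
r_2 = 457.0000 / 960.0000 = 0.476

0.476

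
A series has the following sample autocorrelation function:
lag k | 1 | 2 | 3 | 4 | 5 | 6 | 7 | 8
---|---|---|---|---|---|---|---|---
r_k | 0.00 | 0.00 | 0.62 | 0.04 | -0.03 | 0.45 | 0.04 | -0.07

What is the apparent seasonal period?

3

The largest autocorrelation is r_3 = 0.62, with a weaker echo at lag 6 (0.45); the remaining lags stay at or below 0.04.
The dominant spike at lag 3 indicates a seasonal period of 3.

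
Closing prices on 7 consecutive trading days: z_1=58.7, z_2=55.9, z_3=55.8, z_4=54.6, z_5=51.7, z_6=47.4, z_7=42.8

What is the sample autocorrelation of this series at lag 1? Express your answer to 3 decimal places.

Mean z̄ = (58.7 + 55.9 + 55.8 + 54.6 + 51.7 + 47.4 + 42.8)/7 = 52.4143
Deviations from mean: 6.2857, 3.4857, 3.3857, 2.1857, -0.7143, -5.0143, -9.6143
Numerator Σ_{t=1}^{6}(z_t−z̄)(z_{t+1}−z̄) = 91.3412
Denominator Σ(z_t−z̄)² = 185.9886
r_1 = 91.3412 / 185.9886 = 0.491

0.491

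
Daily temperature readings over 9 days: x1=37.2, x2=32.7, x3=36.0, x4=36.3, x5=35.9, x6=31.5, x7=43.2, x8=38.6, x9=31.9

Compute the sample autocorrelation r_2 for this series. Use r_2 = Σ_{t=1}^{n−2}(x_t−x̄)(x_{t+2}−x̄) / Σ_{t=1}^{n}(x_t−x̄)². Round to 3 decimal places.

-0.408

Mean x̄ = (37.2 + 32.7 + 36.0 + 36.3 + 35.9 + 31.5 + 43.2 + 38.6 + 31.9)/9 = 35.9222
Σ(x_t−x̄)(x_{t+2}−x̄) = (0.0994) + (-1.2173) + (-0.0017) + (-1.6706) + (-0.1617) + (-11.8417) + (-29.2728) = -44.0665
Denominator Σ(x_t−x̄)² = 108.0356
r_2 = -44.0665 / 108.0356 = -0.408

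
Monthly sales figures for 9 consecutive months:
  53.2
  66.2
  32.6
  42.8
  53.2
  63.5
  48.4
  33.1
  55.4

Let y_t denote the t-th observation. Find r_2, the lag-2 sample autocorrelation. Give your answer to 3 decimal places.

Mean ȳ = (53.2 + 66.2 + 32.6 + 42.8 + 53.2 + 63.5 + 48.4 + 33.1 + 55.4)/9 = 49.8222
Σ(y_t−ȳ)(y_{t+2}−ȳ) = (-58.1728) + (-115.0084) + (-58.1728) + (-96.0484) + (-4.8040) + (-228.7228) + (-7.9328) = -568.8621
Denominator Σ(y_t−ȳ)² = 1136.8156
r_2 = -568.8621 / 1136.8156 = -0.500

-0.500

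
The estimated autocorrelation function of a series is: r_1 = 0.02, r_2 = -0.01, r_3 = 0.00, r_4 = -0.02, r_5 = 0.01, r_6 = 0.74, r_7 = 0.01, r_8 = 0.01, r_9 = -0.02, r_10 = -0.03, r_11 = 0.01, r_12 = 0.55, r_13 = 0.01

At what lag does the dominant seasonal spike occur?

6

The largest autocorrelation is r_6 = 0.74, with a weaker echo at lag 12 (0.55); the remaining lags stay at or below 0.02.
The dominant spike at lag 6 indicates a seasonal period of 6.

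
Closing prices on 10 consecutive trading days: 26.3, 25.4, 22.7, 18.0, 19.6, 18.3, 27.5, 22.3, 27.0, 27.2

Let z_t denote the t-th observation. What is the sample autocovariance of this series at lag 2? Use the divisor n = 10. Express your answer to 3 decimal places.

1.834

Mean z̄ = (26.3 + 25.4 + 22.7 + 18.0 + 19.6 + 18.3 + 27.5 + 22.3 + 27.0 + 27.2)/10 = 23.4300
Σ_{t=1}^{8}(z_t−z̄)(z_{t+2}−z̄) = 18.3382
γ_2 = 18.3382 / 10 = 1.834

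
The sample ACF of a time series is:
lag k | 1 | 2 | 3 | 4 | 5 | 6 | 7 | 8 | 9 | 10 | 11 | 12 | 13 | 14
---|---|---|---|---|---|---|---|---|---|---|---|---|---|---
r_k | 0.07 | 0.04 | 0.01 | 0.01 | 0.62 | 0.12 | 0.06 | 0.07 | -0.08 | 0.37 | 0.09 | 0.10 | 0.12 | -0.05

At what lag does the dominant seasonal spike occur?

5

The largest autocorrelation is r_5 = 0.62, with a weaker echo at lag 10 (0.37); the remaining lags stay at or below 0.12.
The dominant spike at lag 5 indicates a seasonal period of 5.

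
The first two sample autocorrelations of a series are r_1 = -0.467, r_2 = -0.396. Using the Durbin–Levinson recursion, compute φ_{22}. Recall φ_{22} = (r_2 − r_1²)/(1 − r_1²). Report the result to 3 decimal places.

-0.785

φ_{22} = (r_2 − r_1²) / (1 − r_1²)
r_1² = (-0.467)² = 0.218089
Numerator = -0.396 − 0.2181 = -0.6141; denominator = 1 − 0.2181 = 0.7819
φ_{22} = -0.6141 / 0.7819 = -0.785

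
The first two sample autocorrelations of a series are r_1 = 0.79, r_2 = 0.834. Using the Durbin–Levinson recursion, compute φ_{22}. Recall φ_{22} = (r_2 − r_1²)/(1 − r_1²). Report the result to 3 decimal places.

0.558

φ_{22} = (r_2 − r_1²) / (1 − r_1²)
r_1² = (0.79)² = 0.6241
Numerator = 0.834 − 0.6241 = 0.2099; denominator = 1 − 0.6241 = 0.3759
φ_{22} = 0.2099 / 0.3759 = 0.558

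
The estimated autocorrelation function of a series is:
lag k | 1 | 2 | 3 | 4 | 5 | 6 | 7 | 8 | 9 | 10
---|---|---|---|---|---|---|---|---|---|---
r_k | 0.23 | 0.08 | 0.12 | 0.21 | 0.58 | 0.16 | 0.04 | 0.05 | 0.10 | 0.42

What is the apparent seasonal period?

5

The largest autocorrelation is r_5 = 0.58, with a weaker echo at lag 10 (0.42); the remaining lags stay at or below 0.23. The elevated value at lag 1 (0.23), dropping to 0.08 at lag 2, reflects decaying short-term dependence rather than seasonality.
The dominant spike at lag 5 indicates a seasonal period of 5.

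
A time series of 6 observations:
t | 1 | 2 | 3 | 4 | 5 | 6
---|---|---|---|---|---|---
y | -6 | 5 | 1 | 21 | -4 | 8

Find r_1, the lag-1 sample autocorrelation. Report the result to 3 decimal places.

-0.487

Mean ȳ = (-6 + 5 + 1 + 21 − 4 + 8)/6 = 4.1667
Deviations from mean: -10.1667, 0.8333, -3.1667, 16.8333, -8.1667, 3.8333
Σ(y_t−ȳ)(y_{t+1}−ȳ) = (-8.4722) + (-2.6389) + (-53.3056) + (-137.4722) + (-31.3056) = -233.1944
Denominator Σ(y_t−ȳ)² = 478.8333
r_1 = -233.1944 / 478.8333 = -0.487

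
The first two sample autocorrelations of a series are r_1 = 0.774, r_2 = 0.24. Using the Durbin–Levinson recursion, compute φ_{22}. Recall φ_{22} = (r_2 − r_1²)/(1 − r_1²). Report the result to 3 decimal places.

φ_{22} = (r_2 − r_1²) / (1 − r_1²)
r_1² = (0.774)² = 0.599076
Numerator = 0.24 − 0.5991 = -0.3591; denominator = 1 − 0.5991 = 0.4009
φ_{22} = -0.3591 / 0.4009 = -0.896

-0.896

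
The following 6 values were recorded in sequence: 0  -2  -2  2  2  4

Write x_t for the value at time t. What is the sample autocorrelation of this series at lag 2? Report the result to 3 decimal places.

-0.030

Mean x̄ = (0 − 2 − 2 + 2 + 2 + 4)/6 = 0.6667
Σ(x_t−x̄)(x_{t+2}−x̄) = (1.7778) + (-3.5556) + (-3.5556) + (4.4444) = -0.8889
Denominator Σ(x_t−x̄)² = 29.3333
r_2 = -0.8889 / 29.3333 = -0.030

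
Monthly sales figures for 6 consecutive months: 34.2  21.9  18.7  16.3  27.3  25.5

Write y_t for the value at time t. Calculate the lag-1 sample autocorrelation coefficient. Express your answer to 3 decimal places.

0.047

Mean ȳ = (34.2 + 21.9 + 18.7 + 16.3 + 27.3 + 25.5)/6 = 23.9833
Deviations from mean: 10.2167, -2.0833, -5.2833, -7.6833, 3.3167, 1.5167
Σ(y_t−ȳ)(y_{t+1}−ȳ) = (-21.2847) + (11.0069) + (40.5936) + (-25.4831) + (5.0303) = 9.8631
Denominator Σ(y_t−ȳ)² = 208.9683
r_1 = 9.8631 / 208.9683 = 0.047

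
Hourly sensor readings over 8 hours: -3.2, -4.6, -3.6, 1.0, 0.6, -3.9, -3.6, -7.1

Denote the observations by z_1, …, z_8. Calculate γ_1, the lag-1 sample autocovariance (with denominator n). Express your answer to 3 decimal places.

Mean z̄ = (-3.2 − 4.6 − 3.6 + 1.0 + 0.6 − 3.9 − 3.6 − 7.1)/8 = -3.0500
Σ_{t=1}^{7}(z_t−z̄)(z_{t+1}−z̄) = 13.2325
γ_1 = 13.2325 / 8 = 1.654

1.654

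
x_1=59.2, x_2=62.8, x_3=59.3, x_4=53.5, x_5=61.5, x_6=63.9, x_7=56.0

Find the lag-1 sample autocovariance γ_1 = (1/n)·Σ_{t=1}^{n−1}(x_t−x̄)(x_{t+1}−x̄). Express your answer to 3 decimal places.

Mean x̄ = (59.2 + 62.8 + 59.3 + 53.5 + 61.5 + 63.9 + 56.0)/7 = 59.4571
Deviations: -0.2571, 3.3429, -0.1571, -5.9571, 2.0429, 4.4429, -3.4571
Σ_{t=1}^{6}(x_t−x̄)(x_{t+1}−x̄) = -18.9018
γ_1 = -18.9018 / 7 = -2.700

-2.700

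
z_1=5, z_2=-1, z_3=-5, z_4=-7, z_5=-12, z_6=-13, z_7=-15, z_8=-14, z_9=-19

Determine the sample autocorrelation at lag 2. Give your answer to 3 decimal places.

0.322

Mean z̄ = (5 − 1 − 5 − 7 − 12 − 13 − 15 − 14 − 19)/9 = -9.0000
Σ(z_t−z̄)(z_{t+2}−z̄) = (56.0000) + (16.0000) + (-12.0000) + (-8.0000) + (18.0000) + (20.0000) + (60.0000) = 150.0000
Denominator Σ(z_t−z̄)² = 466.0000
r_2 = 150.0000 / 466.0000 = 0.322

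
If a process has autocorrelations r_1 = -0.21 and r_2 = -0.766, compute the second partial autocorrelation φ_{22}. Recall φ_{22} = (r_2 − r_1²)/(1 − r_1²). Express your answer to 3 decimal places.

-0.847

φ_{22} = (r_2 − r_1²) / (1 − r_1²)
r_1² = (-0.21)² = 0.0441
Numerator = -0.766 − 0.0441 = -0.8101; denominator = 1 − 0.0441 = 0.9559
φ_{22} = -0.8101 / 0.9559 = -0.847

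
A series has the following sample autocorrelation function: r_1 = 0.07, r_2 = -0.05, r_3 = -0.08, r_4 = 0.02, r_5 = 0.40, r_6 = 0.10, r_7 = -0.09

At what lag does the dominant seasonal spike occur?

The largest autocorrelation is r_5 = 0.40; the remaining lags stay at or below 0.10.
The dominant spike at lag 5 indicates a seasonal period of 5.

5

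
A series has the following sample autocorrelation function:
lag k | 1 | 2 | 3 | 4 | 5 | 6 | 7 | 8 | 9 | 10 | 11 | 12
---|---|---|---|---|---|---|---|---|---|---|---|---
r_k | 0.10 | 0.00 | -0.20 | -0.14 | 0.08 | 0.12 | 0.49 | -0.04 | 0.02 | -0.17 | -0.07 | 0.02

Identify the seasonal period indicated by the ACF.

7

The largest autocorrelation is r_7 = 0.49; the remaining lags stay at or below 0.12.
The dominant spike at lag 7 indicates a seasonal period of 7.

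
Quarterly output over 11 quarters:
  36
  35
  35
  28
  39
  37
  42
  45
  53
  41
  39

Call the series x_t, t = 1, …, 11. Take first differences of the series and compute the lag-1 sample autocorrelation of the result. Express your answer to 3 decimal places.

-0.343

First differences Δx: -1, 0, -7, 11, -2, 5, 3, 8, -12, -2
Mean of differences = 0.3000
Numerator Σ(Δx_t−Δx̄)(Δx_{t+1}−Δx̄) = -143.8900
Denominator Σ(Δx_t−Δx̄)² = 420.1000
r_1(Δx) = -143.8900 / 420.1000 = -0.343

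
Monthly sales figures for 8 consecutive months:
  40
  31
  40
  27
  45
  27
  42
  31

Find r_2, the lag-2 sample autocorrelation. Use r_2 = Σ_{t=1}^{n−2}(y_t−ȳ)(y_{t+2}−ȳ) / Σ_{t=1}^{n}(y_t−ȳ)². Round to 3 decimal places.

Mean ȳ = (40 + 31 + 40 + 27 + 45 + 27 + 42 + 31)/8 = 35.3750
Deviations from mean: 4.6250, -4.3750, 4.6250, -8.3750, 9.6250, -8.3750, 6.6250, -4.3750
Σ(y_t−ȳ)(y_{t+2}−ȳ) = (21.3906) + (36.6406) + (44.5156) + (70.1406) + (63.7656) + (36.6406) = 273.0938
Denominator Σ(y_t−ȳ)² = 357.8750
r_2 = 273.0938 / 357.8750 = 0.763

0.763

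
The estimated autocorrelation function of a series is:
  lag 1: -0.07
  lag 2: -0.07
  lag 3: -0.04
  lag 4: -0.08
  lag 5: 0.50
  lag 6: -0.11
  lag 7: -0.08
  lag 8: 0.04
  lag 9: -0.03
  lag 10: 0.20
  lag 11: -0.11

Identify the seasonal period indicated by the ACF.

The largest autocorrelation is r_5 = 0.50, with a weaker echo at lag 10 (0.20); the remaining lags stay at or below 0.04.
The dominant spike at lag 5 indicates a seasonal period of 5.

5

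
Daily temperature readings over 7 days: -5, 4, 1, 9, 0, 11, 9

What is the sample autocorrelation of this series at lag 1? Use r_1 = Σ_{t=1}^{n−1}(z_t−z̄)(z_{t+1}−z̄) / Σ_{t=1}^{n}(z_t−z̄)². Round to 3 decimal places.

-0.140

Mean z̄ = (-5 + 4 + 1 + 9 + 0 + 11 + 9)/7 = 4.1429
Deviations from mean: -9.1429, -0.1429, -3.1429, 4.8571, -4.1429, 6.8571, 4.8571
Numerator Σ_{t=1}^{6}(z_t−z̄)(z_{t+1}−z̄) = -28.7347
Denominator Σ(z_t−z̄)² = 204.8571
r_1 = -28.7347 / 204.8571 = -0.140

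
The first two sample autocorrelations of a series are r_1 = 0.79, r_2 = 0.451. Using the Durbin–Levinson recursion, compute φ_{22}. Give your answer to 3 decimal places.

-0.460

φ_{22} = (r_2 − r_1²) / (1 − r_1²)
r_1² = (0.79)² = 0.6241
Numerator = 0.451 − 0.6241 = -0.1731; denominator = 1 − 0.6241 = 0.3759
φ_{22} = -0.1731 / 0.3759 = -0.460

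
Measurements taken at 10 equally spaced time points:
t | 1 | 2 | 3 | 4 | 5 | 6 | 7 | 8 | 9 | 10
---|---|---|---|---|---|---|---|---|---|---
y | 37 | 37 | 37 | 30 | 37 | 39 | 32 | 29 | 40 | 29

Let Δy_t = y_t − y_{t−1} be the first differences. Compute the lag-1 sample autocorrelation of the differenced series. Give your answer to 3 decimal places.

-0.456

First differences Δy: 0, 0, -7, 7, 2, -7, -3, 11, -11
Mean of differences = -0.8889
Numerator Σ(Δy_t−Δȳ)(Δy_{t+1}−Δȳ) = -180.1235
Denominator Σ(Δy_t−Δȳ)² = 394.8889
r_1(Δy) = -180.1235 / 394.8889 = -0.456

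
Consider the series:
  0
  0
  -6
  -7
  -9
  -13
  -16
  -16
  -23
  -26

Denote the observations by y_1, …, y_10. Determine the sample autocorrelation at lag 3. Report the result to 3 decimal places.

0.175

Mean ȳ = (0 + 0 − 6 − 7 − 9 − 13 − 16 − 16 − 23 − 26)/10 = -11.6000
Σ(y_t−ȳ)(y_{t+3}−ȳ) = (53.3600) + (30.1600) + (-7.8400) + (-20.2400) + (-11.4400) + (15.9600) + (63.3600) = 123.3200
Denominator Σ(y_t−ȳ)² = 706.4000
r_3 = 123.3200 / 706.4000 = 0.175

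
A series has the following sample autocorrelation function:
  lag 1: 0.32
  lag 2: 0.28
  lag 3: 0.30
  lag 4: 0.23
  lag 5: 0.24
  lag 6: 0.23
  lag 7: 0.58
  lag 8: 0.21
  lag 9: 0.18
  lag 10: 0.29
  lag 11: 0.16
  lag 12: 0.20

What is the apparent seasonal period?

7

The largest autocorrelation is r_7 = 0.58; the remaining lags stay at or below 0.32. The elevated value at lag 1 (0.32), dropping to 0.28 at lag 2, reflects decaying short-term dependence rather than seasonality.
The dominant spike at lag 7 indicates a seasonal period of 7.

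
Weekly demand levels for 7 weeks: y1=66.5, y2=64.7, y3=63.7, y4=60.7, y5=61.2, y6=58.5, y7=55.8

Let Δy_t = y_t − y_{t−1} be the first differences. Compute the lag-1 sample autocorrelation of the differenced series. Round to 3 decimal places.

First differences Δy: -1.8, -1.0, -3.0, 0.5, -2.7, -2.7
Mean of differences = -1.7833
Numerator Σ(Δy_t−Δȳ)(Δy_{t+1}−Δȳ) = -4.9969
Denominator Σ(Δy_t−Δȳ)² = 8.9883
r_1(Δy) = -4.9969 / 8.9883 = -0.556

-0.556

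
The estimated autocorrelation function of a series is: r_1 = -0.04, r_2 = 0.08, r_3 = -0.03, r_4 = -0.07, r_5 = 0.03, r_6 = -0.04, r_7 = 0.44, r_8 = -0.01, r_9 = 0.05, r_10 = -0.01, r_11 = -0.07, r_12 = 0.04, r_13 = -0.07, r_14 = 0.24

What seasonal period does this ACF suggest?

7

The largest autocorrelation is r_7 = 0.44, with a weaker echo at lag 14 (0.24); the remaining lags stay at or below 0.08.
The dominant spike at lag 7 indicates a seasonal period of 7.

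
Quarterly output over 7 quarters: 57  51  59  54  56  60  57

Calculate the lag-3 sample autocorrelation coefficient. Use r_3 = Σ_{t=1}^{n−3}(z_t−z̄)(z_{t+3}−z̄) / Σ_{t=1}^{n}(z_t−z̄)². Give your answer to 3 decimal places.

Mean z̄ = (57 + 51 + 59 + 54 + 56 + 60 + 57)/7 = 56.2857
Σ(z_t−z̄)(z_{t+3}−z̄) = (-1.6327) + (1.5102) + (10.0816) + (-1.6327) = 8.3265
Denominator Σ(z_t−z̄)² = 55.4286
r_3 = 8.3265 / 55.4286 = 0.150

0.150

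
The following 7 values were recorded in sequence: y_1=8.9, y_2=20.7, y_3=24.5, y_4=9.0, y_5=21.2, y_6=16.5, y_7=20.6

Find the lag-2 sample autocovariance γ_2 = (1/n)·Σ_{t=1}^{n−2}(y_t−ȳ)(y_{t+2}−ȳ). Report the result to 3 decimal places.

Mean ȳ = (8.9 + 20.7 + 24.5 + 9.0 + 21.2 + 16.5 + 20.6)/7 = 17.3429
Deviations: -8.4429, 3.3571, 7.1571, -8.3429, 3.8571, -0.8429, 3.2571
Σ_{t=1}^{5}(y_t−ȳ)(y_{t+2}−ȳ) = -41.2337
γ_2 = -41.2337 / 7 = -5.891

-5.891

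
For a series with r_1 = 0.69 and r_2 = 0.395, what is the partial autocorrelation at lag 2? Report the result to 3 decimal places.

-0.155

φ_{22} = (r_2 − r_1²) / (1 − r_1²)
r_1² = (0.69)² = 0.4761
Numerator = 0.395 − 0.4761 = -0.0811; denominator = 1 − 0.4761 = 0.5239
φ_{22} = -0.0811 / 0.5239 = -0.155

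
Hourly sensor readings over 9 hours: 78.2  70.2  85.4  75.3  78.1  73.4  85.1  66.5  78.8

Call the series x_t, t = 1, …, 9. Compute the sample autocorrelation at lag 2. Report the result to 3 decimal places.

Mean x̄ = (78.2 + 70.2 + 85.4 + 75.3 + 78.1 + 73.4 + 85.1 + 66.5 + 78.8)/9 = 76.7778
Numerator Σ_{t=1}^{7}(x_t−x̄)(x_{t+2}−x̄) = 100.9246
Denominator Σ(x_t−x̄)² = 313.9556
r_2 = 100.9246 / 313.9556 = 0.321

0.321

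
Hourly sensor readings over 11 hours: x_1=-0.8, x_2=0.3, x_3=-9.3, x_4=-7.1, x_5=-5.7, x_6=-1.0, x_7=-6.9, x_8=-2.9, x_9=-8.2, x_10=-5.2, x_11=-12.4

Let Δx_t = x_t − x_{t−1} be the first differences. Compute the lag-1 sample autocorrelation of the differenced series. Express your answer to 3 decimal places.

First differences Δx: 1.1, -9.6, 2.2, 1.4, 4.7, -5.9, 4.0, -5.3, 3.0, -7.2
Mean of differences = -1.1600
Numerator Σ(Δx_t−Δx̄)(Δx_{t+1}−Δx̄) = -139.7756
Denominator Σ(Δx_t−Δx̄)² = 248.5440
r_1(Δx) = -139.7756 / 248.5440 = -0.562

-0.562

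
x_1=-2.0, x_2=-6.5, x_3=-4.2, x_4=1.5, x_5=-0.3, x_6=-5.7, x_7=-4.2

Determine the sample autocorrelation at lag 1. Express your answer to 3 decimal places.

Mean x̄ = (-2.0 − 6.5 − 4.2 + 1.5 − 0.3 − 5.7 − 4.2)/7 = -3.0571
Deviations from mean: 1.0571, -3.4429, -1.1429, 4.5571, 2.7571, -2.6429, -1.1429
Numerator Σ_{t=1}^{6}(x_t−x̄)(x_{t+1}−x̄) = 3.3853
Denominator Σ(x_t−x̄)² = 50.9371
r_1 = 3.3853 / 50.9371 = 0.066

0.066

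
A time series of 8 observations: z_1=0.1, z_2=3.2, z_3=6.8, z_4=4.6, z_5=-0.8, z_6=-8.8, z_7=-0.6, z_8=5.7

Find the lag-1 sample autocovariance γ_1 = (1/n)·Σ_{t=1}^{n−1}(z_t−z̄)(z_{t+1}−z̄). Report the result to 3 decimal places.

6.418

Mean z̄ = (0.1 + 3.2 + 6.8 + 4.6 − 0.8 − 8.8 − 0.6 + 5.7)/8 = 1.2750
Σ_{t=1}^{7}(z_t−z̄)(z_{t+1}−z̄) = 51.3444
γ_1 = 51.3444 / 8 = 6.418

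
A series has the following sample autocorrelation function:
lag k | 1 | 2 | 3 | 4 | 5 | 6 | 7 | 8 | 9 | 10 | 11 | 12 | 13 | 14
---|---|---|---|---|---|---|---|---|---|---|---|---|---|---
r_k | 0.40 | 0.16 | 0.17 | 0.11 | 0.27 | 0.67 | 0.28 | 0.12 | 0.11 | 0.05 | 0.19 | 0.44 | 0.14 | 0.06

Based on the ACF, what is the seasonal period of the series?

The largest autocorrelation is r_6 = 0.67, with a weaker echo at lag 12 (0.44); the remaining lags stay at or below 0.40. The elevated value at lag 1 (0.40), dropping to 0.16 at lag 2, reflects decaying short-term dependence rather than seasonality.
The dominant spike at lag 6 indicates a seasonal period of 6.

6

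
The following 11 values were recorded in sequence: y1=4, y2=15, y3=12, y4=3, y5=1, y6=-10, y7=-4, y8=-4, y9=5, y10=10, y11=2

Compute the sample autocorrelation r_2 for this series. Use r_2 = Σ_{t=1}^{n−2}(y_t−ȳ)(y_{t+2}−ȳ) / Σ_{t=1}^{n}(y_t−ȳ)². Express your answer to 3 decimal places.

0.059

Mean ȳ = (4 + 15 + 12 + 3 + 1 − 10 − 4 − 4 + 5 + 10 + 2)/11 = 3.0909
Numerator Σ_{t=1}^{9}(y_t−ȳ)(y_{t+2}−ȳ) = 32.6198
Denominator Σ(y_t−ȳ)² = 550.9091
r_2 = 32.6198 / 550.9091 = 0.059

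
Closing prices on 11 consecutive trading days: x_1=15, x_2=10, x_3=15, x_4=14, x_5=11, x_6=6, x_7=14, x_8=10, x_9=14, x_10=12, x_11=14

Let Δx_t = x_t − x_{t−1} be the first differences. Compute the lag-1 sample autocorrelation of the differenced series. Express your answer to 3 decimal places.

-0.592

First differences Δx: -5, 5, -1, -3, -5, 8, -4, 4, -2, 2
Mean of differences = -0.1000
Numerator Σ(Δx_t−Δx̄)(Δx_{t+1}−Δx̄) = -111.8100
Denominator Σ(Δx_t−Δx̄)² = 188.9000
r_1(Δx) = -111.8100 / 188.9000 = -0.592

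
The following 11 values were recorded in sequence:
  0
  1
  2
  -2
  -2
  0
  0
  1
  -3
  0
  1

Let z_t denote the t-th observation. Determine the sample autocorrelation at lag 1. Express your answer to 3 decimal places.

Mean z̄ = (0 + 1 + 2 − 2 − 2 + 0 + 0 + 1 − 3 + 0 + 1)/11 = -0.1818
Numerator Σ_{t=1}^{10}(z_t−z̄)(z_{t+1}−z̄) = -1.5785
Denominator Σ(z_t−z̄)² = 23.6364
r_1 = -1.5785 / 23.6364 = -0.067

-0.067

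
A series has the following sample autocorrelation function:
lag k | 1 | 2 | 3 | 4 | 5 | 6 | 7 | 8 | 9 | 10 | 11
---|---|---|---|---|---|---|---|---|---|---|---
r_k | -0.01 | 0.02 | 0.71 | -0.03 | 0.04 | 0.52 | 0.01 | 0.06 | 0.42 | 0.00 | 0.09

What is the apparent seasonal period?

The largest autocorrelation is r_3 = 0.71, with weaker echoes at lags 6 (0.52) and 9 (0.42); the remaining lags stay at or below 0.09.
The dominant spike at lag 3 indicates a seasonal period of 3.

3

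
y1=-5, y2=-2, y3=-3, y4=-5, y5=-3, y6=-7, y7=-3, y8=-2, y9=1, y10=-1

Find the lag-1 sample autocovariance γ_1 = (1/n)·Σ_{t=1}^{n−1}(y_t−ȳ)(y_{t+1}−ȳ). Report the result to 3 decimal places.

Mean ȳ = (-5 − 2 − 3 − 5 − 3 − 7 − 3 − 2 + 1 − 1)/10 = -3.0000
Σ_{t=1}^{9}(y_t−ȳ)(y_{t+1}−ȳ) = 10.0000
γ_1 = 10.0000 / 10 = 1.000

1.000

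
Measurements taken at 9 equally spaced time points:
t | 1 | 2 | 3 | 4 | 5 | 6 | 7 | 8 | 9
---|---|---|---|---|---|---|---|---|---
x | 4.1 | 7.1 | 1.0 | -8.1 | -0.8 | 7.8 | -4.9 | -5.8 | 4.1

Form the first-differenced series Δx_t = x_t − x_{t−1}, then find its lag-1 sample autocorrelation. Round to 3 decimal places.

-0.142

First differences Δx: 3.0, -6.1, -9.1, 7.3, 8.6, -12.7, -0.9, 9.9
Mean of differences = 0.0000
Numerator Σ(Δx_t−Δx̄)(Δx_{t+1}−Δx̄) = -73.1400
Denominator Σ(Δx_t−Δx̄)² = 516.3800
r_1(Δx) = -73.1400 / 516.3800 = -0.142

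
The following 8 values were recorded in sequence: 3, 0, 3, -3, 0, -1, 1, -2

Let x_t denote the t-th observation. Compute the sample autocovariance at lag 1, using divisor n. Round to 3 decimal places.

-1.502

Mean x̄ = (3 + 0 + 3 − 3 + 0 − 1 + 1 − 2)/8 = 0.1250
Σ_{t=1}^{7}(x_t−x̄)(x_{t+1}−x̄) = -12.0156
γ_1 = -12.0156 / 8 = -1.502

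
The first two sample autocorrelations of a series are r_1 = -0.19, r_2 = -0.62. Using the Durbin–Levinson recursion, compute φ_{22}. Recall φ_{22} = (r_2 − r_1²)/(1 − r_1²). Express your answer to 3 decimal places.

-0.681

φ_{22} = (r_2 − r_1²) / (1 − r_1²)
r_1² = (-0.19)² = 0.0361
Numerator = -0.62 − 0.0361 = -0.6561; denominator = 1 − 0.0361 = 0.9639
φ_{22} = -0.6561 / 0.9639 = -0.681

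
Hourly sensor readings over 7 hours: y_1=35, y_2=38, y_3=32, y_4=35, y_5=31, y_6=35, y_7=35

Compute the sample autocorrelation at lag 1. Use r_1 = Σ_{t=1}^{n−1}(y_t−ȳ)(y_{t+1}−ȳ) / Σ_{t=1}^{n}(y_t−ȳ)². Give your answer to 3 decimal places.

-0.366

Mean ȳ = (35 + 38 + 32 + 35 + 31 + 35 + 35)/7 = 34.4286
Deviations from mean: 0.5714, 3.5714, -2.4286, 0.5714, -3.4286, 0.5714, 0.5714
Σ(y_t−ȳ)(y_{t+1}−ȳ) = (2.0408) + (-8.6735) + (-1.3878) + (-1.9592) + (-1.9592) + (0.3265) = -11.6122
Denominator Σ(y_t−ȳ)² = 31.7143
r_1 = -11.6122 / 31.7143 = -0.366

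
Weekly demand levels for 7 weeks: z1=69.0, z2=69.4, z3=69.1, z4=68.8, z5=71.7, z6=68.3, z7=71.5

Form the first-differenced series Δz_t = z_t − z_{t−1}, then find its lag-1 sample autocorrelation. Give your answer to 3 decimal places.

-0.724

First differences Δz: 0.4, -0.3, -0.3, 2.9, -3.4, 3.2
Mean of differences = 0.4167
Numerator Σ(Δz_t−Δz̄)(Δz_{t+1}−Δz̄) = -21.3553
Denominator Σ(Δz_t−Δz̄)² = 29.5083
r_1(Δz) = -21.3553 / 29.5083 = -0.724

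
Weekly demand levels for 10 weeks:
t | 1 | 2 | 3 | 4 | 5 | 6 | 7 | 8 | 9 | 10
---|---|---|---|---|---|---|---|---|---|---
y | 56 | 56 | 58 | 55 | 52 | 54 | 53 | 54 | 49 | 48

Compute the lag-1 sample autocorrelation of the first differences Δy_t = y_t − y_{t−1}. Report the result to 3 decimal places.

First differences Δy: 0, 2, -3, -3, 2, -1, 1, -5, -1
Mean of differences = -0.8889
Numerator Σ(Δy_t−Δȳ)(Δy_{t+1}−Δȳ) = -13.0123
Denominator Σ(Δy_t−Δȳ)² = 46.8889
r_1(Δy) = -13.0123 / 46.8889 = -0.278

-0.278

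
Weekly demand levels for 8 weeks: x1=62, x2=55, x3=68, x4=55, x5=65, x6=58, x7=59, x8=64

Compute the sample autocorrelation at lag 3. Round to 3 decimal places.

-0.174

Mean x̄ = (62 + 55 + 68 + 55 + 65 + 58 + 59 + 64)/8 = 60.7500
Deviations from mean: 1.2500, -5.7500, 7.2500, -5.7500, 4.2500, -2.7500, -1.7500, 3.2500
Σ(x_t−x̄)(x_{t+3}−x̄) = (-7.1875) + (-24.4375) + (-19.9375) + (10.0625) + (13.8125) = -27.6875
Denominator Σ(x_t−x̄)² = 159.5000
r_3 = -27.6875 / 159.5000 = -0.174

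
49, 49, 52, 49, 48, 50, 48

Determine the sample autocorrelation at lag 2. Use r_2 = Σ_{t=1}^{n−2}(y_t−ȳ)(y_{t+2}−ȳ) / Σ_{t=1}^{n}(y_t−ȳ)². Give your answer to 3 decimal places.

-0.239

Mean ȳ = (49 + 49 + 52 + 49 + 48 + 50 + 48)/7 = 49.2857
Σ(y_t−ȳ)(y_{t+2}−ȳ) = (-0.7755) + (0.0816) + (-3.4898) + (-0.2041) + (1.6531) = -2.7347
Denominator Σ(y_t−ȳ)² = 11.4286
r_2 = -2.7347 / 11.4286 = -0.239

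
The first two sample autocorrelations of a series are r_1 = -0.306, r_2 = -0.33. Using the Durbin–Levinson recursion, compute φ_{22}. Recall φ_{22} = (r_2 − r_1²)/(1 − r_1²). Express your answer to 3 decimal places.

-0.467

φ_{22} = (r_2 − r_1²) / (1 − r_1²)
r_1² = (-0.306)² = 0.093636
Numerator = -0.33 − 0.0936 = -0.4236; denominator = 1 − 0.0936 = 0.9064
φ_{22} = -0.4236 / 0.9064 = -0.467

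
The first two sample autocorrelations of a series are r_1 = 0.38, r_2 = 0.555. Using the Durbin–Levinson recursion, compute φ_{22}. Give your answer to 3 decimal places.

φ_{22} = (r_2 − r_1²) / (1 − r_1²)
r_1² = (0.38)² = 0.1444
Numerator = 0.555 − 0.1444 = 0.4106; denominator = 1 − 0.1444 = 0.8556
φ_{22} = 0.4106 / 0.8556 = 0.480

0.480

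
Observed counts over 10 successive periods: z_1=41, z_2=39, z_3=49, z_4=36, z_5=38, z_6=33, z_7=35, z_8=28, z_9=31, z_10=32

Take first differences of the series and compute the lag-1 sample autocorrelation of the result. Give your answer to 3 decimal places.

-0.666

First differences Δz: -2, 10, -13, 2, -5, 2, -7, 3, 1
Mean of differences = -1.0000
Numerator Σ(Δz_t−Δz̄)(Δz_{t+1}−Δz̄) = -237.0000
Denominator Σ(Δz_t−Δz̄)² = 356.0000
r_1(Δz) = -237.0000 / 356.0000 = -0.666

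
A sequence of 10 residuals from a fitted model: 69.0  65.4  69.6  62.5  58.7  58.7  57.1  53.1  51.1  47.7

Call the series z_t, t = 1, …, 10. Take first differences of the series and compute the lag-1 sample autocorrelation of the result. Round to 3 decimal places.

First differences Δz: -3.6, 4.2, -7.1, -3.8, 0.0, -1.6, -4.0, -2.0, -3.4
Mean of differences = -2.3667
Numerator Σ(Δz_t−Δz̄)(Δz_{t+1}−Δz̄) = -36.2044
Denominator Σ(Δz_t−Δz̄)² = 79.1600
r_1(Δz) = -36.2044 / 79.1600 = -0.457

-0.457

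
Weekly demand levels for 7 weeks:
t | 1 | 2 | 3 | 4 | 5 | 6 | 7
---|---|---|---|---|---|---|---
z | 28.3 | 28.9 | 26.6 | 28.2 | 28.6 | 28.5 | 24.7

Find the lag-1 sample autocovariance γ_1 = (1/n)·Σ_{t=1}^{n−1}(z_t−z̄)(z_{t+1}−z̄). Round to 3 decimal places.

-0.335

Mean z̄ = (28.3 + 28.9 + 26.6 + 28.2 + 28.6 + 28.5 + 24.7)/7 = 27.6857
Σ_{t=1}^{6}(z_t−z̄)(z_{t+1}−z̄) = -2.3473
γ_1 = -2.3473 / 7 = -0.335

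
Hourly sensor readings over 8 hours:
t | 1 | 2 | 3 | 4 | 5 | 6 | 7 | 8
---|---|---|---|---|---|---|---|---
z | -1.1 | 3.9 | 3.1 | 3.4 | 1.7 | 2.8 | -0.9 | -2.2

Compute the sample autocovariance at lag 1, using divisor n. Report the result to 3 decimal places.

0.978

Mean z̄ = (-1.1 + 3.9 + 3.1 + 3.4 + 1.7 + 2.8 − 0.9 − 2.2)/8 = 1.3375
Σ_{t=1}^{7}(z_t−z̄)(z_{t+1}−z̄) = 7.8261
γ_1 = 7.8261 / 8 = 0.978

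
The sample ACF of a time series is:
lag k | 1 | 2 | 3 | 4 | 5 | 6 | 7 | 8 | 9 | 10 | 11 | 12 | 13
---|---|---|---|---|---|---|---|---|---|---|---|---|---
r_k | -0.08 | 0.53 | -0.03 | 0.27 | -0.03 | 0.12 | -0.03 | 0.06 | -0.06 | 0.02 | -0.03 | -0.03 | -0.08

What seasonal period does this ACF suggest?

The largest autocorrelation is r_2 = 0.53, with a weaker echo at lag 4 (0.27); the remaining lags stay at or below 0.12.
The dominant spike at lag 2 indicates a seasonal period of 2.

2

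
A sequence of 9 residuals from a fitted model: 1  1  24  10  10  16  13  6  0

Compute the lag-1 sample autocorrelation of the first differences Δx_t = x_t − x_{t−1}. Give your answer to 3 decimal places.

-0.323

First differences Δx: 0, 23, -14, 0, 6, -3, -7, -6
Mean of differences = -0.1250
Numerator Σ(Δx_t−Δx̄)(Δx_{t+1}−Δx̄) = -276.3906
Denominator Σ(Δx_t−Δx̄)² = 854.8750
r_1(Δx) = -276.3906 / 854.8750 = -0.323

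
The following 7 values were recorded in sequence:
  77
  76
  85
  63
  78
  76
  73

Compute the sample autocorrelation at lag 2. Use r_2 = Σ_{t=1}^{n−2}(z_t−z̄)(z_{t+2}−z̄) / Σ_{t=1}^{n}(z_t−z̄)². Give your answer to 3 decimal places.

0.073

Mean z̄ = (77 + 76 + 85 + 63 + 78 + 76 + 73)/7 = 75.4286
Deviations from mean: 1.5714, 0.5714, 9.5714, -12.4286, 2.5714, 0.5714, -2.4286
Numerator Σ_{t=1}^{5}(z_t−z̄)(z_{t+2}−z̄) = 19.2041
Denominator Σ(z_t−z̄)² = 261.7143
r_2 = 19.2041 / 261.7143 = 0.073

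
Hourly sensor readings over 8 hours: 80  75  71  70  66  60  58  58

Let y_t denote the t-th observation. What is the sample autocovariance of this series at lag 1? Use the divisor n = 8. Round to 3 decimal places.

Mean ȳ = (80 + 75 + 71 + 70 + 66 + 60 + 58 + 58)/8 = 67.2500
Deviations: 12.7500, 7.7500, 3.7500, 2.7500, -1.2500, -7.2500, -9.2500, -9.2500
Σ_{t=1}^{7}(y_t−ȳ)(y_{t+1}−ȳ) = 296.4375
γ_1 = 296.4375 / 8 = 37.055

37.055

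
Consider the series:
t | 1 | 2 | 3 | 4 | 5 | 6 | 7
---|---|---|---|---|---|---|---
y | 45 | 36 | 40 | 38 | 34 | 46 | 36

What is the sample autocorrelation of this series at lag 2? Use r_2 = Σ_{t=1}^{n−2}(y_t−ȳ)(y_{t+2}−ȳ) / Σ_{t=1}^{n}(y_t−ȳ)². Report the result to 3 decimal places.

0.102

Mean ȳ = (45 + 36 + 40 + 38 + 34 + 46 + 36)/7 = 39.2857
Deviations from mean: 5.7143, -3.2857, 0.7143, -1.2857, -5.2857, 6.7143, -3.2857
Σ(y_t−ȳ)(y_{t+2}−ȳ) = (4.0816) + (4.2245) + (-3.7755) + (-8.6327) + (17.3673) = 13.2653
Denominator Σ(y_t−ȳ)² = 129.4286
r_2 = 13.2653 / 129.4286 = 0.102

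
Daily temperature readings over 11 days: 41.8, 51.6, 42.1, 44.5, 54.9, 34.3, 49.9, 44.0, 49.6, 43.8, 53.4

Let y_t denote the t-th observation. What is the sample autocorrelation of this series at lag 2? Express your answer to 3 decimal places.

0.254

Mean ȳ = (41.8 + 51.6 + 42.1 + 44.5 + 54.9 + 34.3 + 49.9 + 44.0 + 49.6 + 43.8 + 53.4)/11 = 46.3545
Numerator Σ_{t=1}^{9}(y_t−ȳ)(y_{t+2}−ȳ) = 94.7159
Denominator Σ(y_t−ȳ)² = 372.9473
r_2 = 94.7159 / 372.9473 = 0.254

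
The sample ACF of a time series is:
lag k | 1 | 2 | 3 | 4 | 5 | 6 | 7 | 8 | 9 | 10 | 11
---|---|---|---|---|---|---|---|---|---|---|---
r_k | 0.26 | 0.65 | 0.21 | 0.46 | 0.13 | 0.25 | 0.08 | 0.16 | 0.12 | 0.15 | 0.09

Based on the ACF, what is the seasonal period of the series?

The largest autocorrelation is r_2 = 0.65, with a weaker echo at lag 4 (0.46); the remaining lags stay at or below 0.26.
The dominant spike at lag 2 indicates a seasonal period of 2.

2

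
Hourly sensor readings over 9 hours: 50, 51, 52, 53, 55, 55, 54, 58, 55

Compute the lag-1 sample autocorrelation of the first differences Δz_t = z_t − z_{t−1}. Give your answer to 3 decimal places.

First differences Δz: 1, 1, 1, 2, 0, -1, 4, -3
Mean of differences = 0.6250
Numerator Σ(Δz_t−Δz̄)(Δz_{t+1}−Δz̄) = -16.7656
Denominator Σ(Δz_t−Δz̄)² = 29.8750
r_1(Δz) = -16.7656 / 29.8750 = -0.561

-0.561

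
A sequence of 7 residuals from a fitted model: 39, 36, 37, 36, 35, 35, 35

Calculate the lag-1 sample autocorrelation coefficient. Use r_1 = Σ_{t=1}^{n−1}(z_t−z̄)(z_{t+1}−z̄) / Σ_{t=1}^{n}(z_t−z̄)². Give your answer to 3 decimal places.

Mean z̄ = (39 + 36 + 37 + 36 + 35 + 35 + 35)/7 = 36.1429
Deviations from mean: 2.8571, -0.1429, 0.8571, -0.1429, -1.1429, -1.1429, -1.1429
Σ(z_t−z̄)(z_{t+1}−z̄) = (-0.4082) + (-0.1224) + (-0.1224) + (0.1633) + (1.3061) + (1.3061) = 2.1224
Denominator Σ(z_t−z̄)² = 12.8571
r_1 = 2.1224 / 12.8571 = 0.165

0.165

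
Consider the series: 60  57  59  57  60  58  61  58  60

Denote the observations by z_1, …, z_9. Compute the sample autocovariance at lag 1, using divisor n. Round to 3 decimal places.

-1.150

Mean z̄ = (60 + 57 + 59 + 57 + 60 + 58 + 61 + 58 + 60)/9 = 58.8889
Σ_{t=1}^{8}(z_t−z̄)(z_{t+1}−z̄) = -10.3457
γ_1 = -10.3457 / 9 = -1.150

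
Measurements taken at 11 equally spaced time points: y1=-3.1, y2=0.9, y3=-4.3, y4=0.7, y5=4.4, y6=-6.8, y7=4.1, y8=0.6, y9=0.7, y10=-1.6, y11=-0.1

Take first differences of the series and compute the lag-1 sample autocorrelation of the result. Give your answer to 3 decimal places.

First differences Δy: 4.0, -5.2, 5.0, 3.7, -11.2, 10.9, -3.5, 0.1, -2.3, 1.5
Mean of differences = 0.3000
Numerator Σ(Δy_t−Δȳ)(Δy_{t+1}−Δȳ) = -233.3400
Denominator Σ(Δy_t−Δȳ)² = 344.8800
r_1(Δy) = -233.3400 / 344.8800 = -0.677

-0.677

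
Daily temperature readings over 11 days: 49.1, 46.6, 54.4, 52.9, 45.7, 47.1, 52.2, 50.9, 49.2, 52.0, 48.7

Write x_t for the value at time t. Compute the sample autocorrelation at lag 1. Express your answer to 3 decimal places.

Mean x̄ = (49.1 + 46.6 + 54.4 + 52.9 + 45.7 + 47.1 + 52.2 + 50.9 + 49.2 + 52.0 + 48.7)/11 = 49.8909
Numerator Σ_{t=1}^{10}(x_t−x̄)(x_{t+1}−x̄) = -8.3628
Denominator Σ(x_t−x̄)² = 78.8891
r_1 = -8.3628 / 78.8891 = -0.106

-0.106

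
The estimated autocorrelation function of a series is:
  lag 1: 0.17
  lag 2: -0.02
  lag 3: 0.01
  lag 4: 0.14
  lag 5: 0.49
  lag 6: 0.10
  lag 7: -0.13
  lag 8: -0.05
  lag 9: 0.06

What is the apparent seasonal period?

The largest autocorrelation is r_5 = 0.49; the remaining lags stay at or below 0.17.
The dominant spike at lag 5 indicates a seasonal period of 5.

5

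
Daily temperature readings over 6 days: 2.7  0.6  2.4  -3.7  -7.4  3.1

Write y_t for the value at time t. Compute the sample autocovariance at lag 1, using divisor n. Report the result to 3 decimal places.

-0.772

Mean ȳ = (2.7 + 0.6 + 2.4 − 3.7 − 7.4 + 3.1)/6 = -0.3833
Σ_{t=1}^{5}(y_t−ȳ)(y_{t+1}−ȳ) = -4.6319
γ_1 = -4.6319 / 6 = -0.772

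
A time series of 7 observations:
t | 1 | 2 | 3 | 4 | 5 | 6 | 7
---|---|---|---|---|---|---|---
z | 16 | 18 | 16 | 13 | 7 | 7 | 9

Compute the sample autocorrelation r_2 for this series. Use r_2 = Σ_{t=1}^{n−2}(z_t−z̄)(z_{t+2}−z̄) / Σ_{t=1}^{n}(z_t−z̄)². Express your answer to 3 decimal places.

Mean z̄ = (16 + 18 + 16 + 13 + 7 + 7 + 9)/7 = 12.2857
Deviations from mean: 3.7143, 5.7143, 3.7143, 0.7143, -5.2857, -5.2857, -3.2857
Σ(z_t−z̄)(z_{t+2}−z̄) = (13.7959) + (4.0816) + (-19.6327) + (-3.7755) + (17.3673) = 11.8367
Denominator Σ(z_t−z̄)² = 127.4286
r_2 = 11.8367 / 127.4286 = 0.093

0.093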